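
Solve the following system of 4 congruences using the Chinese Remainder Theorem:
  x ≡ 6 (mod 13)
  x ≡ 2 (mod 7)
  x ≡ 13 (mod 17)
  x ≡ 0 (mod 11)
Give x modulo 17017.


Product of moduli M = 13 · 7 · 17 · 11 = 17017.
Merge one congruence at a time:
  Start: x ≡ 6 (mod 13).
  Combine with x ≡ 2 (mod 7); new modulus lcm = 91.
    Write x = 6 + 13·t and substitute into x ≡ 2 (mod 7): 13·t ≡ 2 − 6 = -4 (mod 7).
    Reduce coefficients mod 7: 6·t ≡ 3 (mod 7).
    The inverse of 6 mod 7 is 6 (since 6·6 = 36 = 5·7 + 1), so t ≡ 6·3 = 18 ≡ 4 (mod 7).
    Then x = 6 + 13·4 = 58, valid modulo lcm(13, 7) = 91: x ≡ 58 (mod 91).
  Combine with x ≡ 13 (mod 17); new modulus lcm = 1547.
    Write x = 58 + 91·t and substitute into x ≡ 13 (mod 17): 91·t ≡ 13 − 58 = -45 (mod 17).
    Reduce coefficients mod 17: 6·t ≡ 6 (mod 17).
    The inverse of 6 mod 17 is 3 (since 6·3 = 18 = 1·17 + 1), so t ≡ 3·6 = 18 ≡ 1 (mod 17).
    Then x = 58 + 91·1 = 149, valid modulo lcm(91, 17) = 1547: x ≡ 149 (mod 1547).
  Combine with x ≡ 0 (mod 11); new modulus lcm = 17017.
    Write x = 149 + 1547·t and substitute into x ≡ 0 (mod 11): 1547·t ≡ 0 − 149 = -149 (mod 11).
    Reduce coefficients mod 11: 7·t ≡ 5 (mod 11).
    The inverse of 7 mod 11 is 8 (since 7·8 = 56 = 5·11 + 1), so t ≡ 8·5 = 40 ≡ 7 (mod 11).
    Then x = 149 + 1547·7 = 10978, valid modulo lcm(1547, 11) = 17017: x ≡ 10978 (mod 17017).
Verify against each original: 10978 mod 13 = 6, 10978 mod 7 = 2, 10978 mod 17 = 13, 10978 mod 11 = 0.

x ≡ 10978 (mod 17017).


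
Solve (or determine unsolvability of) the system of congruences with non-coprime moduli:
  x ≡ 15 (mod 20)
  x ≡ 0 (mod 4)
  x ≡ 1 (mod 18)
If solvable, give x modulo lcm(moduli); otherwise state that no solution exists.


Moduli 20, 4, 18 are not pairwise coprime, so CRT works modulo lcm(m_i) when all pairwise compatibility conditions hold.
Pairwise compatibility: gcd(m_i, m_j) must divide a_i - a_j for every pair.
Merge one congruence at a time:
  Start: x ≡ 15 (mod 20).
  Combine with x ≡ 0 (mod 4): gcd(20, 4) = 4, and 0 - 15 = -15 is NOT divisible by 4.
    ⇒ system is inconsistent (no integer solution).

No solution (the system is inconsistent).


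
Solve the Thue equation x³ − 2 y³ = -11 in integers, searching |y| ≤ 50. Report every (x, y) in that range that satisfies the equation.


The equation is x³ - 2y³ = -11. For fixed y, x³ = 2·y³ − 11, so a solution requires the RHS to be a perfect cube.
Strategy: iterate y from -50 to 50, compute RHS = 2·y³ − 11, and check whether it is a (positive or negative) perfect cube.
Check small values of y:
  y = 0: RHS = -11 is not a perfect cube.
  y = 1: RHS = -9 is not a perfect cube.
  y = -1: RHS = -13 is not a perfect cube.
  y = 2: RHS = 5 is not a perfect cube.
  y = -2: RHS = -27 = (-3)³ ⇒ x = -3 works.
  y = 3: RHS = 43 is not a perfect cube.
  y = -3: RHS = -65 is not a perfect cube.
Continuing the search up to |y| = 50 finds no further solutions beyond those listed.
Collected solutions: (-3, -2).

Solutions (with |y| ≤ 50): (-3, -2).


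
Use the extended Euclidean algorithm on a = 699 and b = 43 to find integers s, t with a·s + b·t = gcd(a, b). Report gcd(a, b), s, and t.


Euclidean algorithm on (699, 43) — divide until remainder is 0:
  699 = 16 · 43 + 11
  43 = 3 · 11 + 10
  11 = 1 · 10 + 1
  10 = 10 · 1 + 0
gcd(699, 43) = 1.
Track Bezout coefficients alongside the remainders: start with r₀ = 699 = a·1 + b·0 (s = 1, t = 0) and r₁ = 43 = a·0 + b·1 (s = 0, t = 1); each new remainder r_{k+1} = r_{k-1} − q_k·r_k inherits s_{k+1} = s_{k-1} − q_k·s_k, t_{k+1} = t_{k-1} − q_k·t_k, so r_k = a·s_k + b·t_k at every step:
  q = 16: r = 11, s = 1 − 16·0 = 1, t = 0 − 16·1 = -16  (check: 699·1 + 43·(-16) = 11)
  q = 3: r = 10, s = 0 − 3·1 = -3, t = 1 − 3·(-16) = 49  (check: 699·(-3) + 43·49 = 10)
  q = 1: r = 1, s = 1 − 1·(-3) = 4, t = -16 − 1·49 = -65  (check: 699·4 + 43·(-65) = 1)
The row with r = 1 (the gcd) gives the Bezout coefficients s = 4, t = -65.
Result: 699 · (4) + 43 · (-65) = 1.

gcd(699, 43) = 1; s = 4, t = -65 (check: 699·4 + 43·(-65) = 1).


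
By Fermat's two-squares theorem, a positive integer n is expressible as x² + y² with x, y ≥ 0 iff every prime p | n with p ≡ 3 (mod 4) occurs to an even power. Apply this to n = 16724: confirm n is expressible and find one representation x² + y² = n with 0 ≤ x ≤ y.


Step 1: Factor n = 16724 = 2^2 · 37 · 113.
Step 2: Check the mod-4 condition on each prime factor: 2 = 2 (special); 37 ≡ 1 (mod 4), exponent 1; 113 ≡ 1 (mod 4), exponent 1.
All primes ≡ 3 (mod 4) appear to even exponent (or don't appear), so by the two-squares theorem n IS expressible as a sum of two squares.
Step 3: Build a representation. Group n = k² · m with k = 2 and m = 37 · 113 = 4181 (a product of primes ≡ 1 (mod 4)); a representation of m scales to one of n via (k·x)² + (k·y)² = k²(x² + y²). Each prime p ≡ 1 (mod 4) is itself a sum of two squares; find a² by testing p − a² for a perfect square:
  37: 37 − 1² = 36 = 6² ⇒ 37 = 1² + 6².
  113: 113 − 1² = 112, 113 − 2² = 109, 113 − 3² = 104, 113 − 4² = 97, 113 − 5² = 88, 113 − 6² = 77, 113 − 7² = 64 = 8² ⇒ 113 = 7² + 8².
  Combine using the Brahmagupta–Fibonacci identity (a² + b²)(c² + d²) = (ac − bd)² + (ad + bc)² = (ac + bd)² + (ad − bc)²:
  37 · 113 = 4181: from (1² + 6²)(7² + 8²), take (1·7 − 6·8, 1·8 + 6·7) = (7 − 48, 8 + 42) = (-41, 50); dropping signs (only squares matter) gives (41, 50); check 41² + 50² = 1681 + 2500 = 4181 ✓.
  Scale by k = 2: (2·41, 2·50) = (82, 100).
Step 4: Order so x ≤ y and verify: 82² + 100² = 6724 + 10000 = 16724 = n. ✓

n = 16724 = 82² + 100² (one valid representation with x ≤ y).


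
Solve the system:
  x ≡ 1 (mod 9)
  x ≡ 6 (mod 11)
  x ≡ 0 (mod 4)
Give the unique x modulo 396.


Moduli 9, 11, 4 are pairwise coprime; by CRT there is a unique solution modulo M = 9 · 11 · 4 = 396.
Solve pairwise, accumulating the modulus:
  Start with x ≡ 1 (mod 9).
  Combine with x ≡ 6 (mod 11): since gcd(9, 11) = 1, we get a unique residue mod 99.
    Write x = 1 + 9·t and substitute into x ≡ 6 (mod 11): 9·t ≡ 6 − 1 = 5 (mod 11).
    The inverse of 9 mod 11 is 5 (since 9·5 = 45 = 4·11 + 1), so t ≡ 5·5 = 25 ≡ 3 (mod 11).
    Then x = 1 + 9·3 = 28, valid modulo lcm(9, 11) = 99: x ≡ 28 (mod 99).
  Combine with x ≡ 0 (mod 4): since gcd(99, 4) = 1, we get a unique residue mod 396.
    Write x = 28 + 99·t and substitute into x ≡ 0 (mod 4): 99·t ≡ 0 − 28 = -28 (mod 4).
    Reduce coefficients mod 4: 3·t ≡ 0 (mod 4).
    The inverse of 3 mod 4 is 3 (since 3·3 = 9 = 2·4 + 1), so t ≡ 3·0 = 0 ≡ 0 (mod 4).
    Then x = 28 + 99·0 = 28, valid modulo lcm(99, 4) = 396: x ≡ 28 (mod 396).
Verify: 28 mod 9 = 1 ✓, 28 mod 11 = 6 ✓, 28 mod 4 = 0 ✓.

x ≡ 28 (mod 396).


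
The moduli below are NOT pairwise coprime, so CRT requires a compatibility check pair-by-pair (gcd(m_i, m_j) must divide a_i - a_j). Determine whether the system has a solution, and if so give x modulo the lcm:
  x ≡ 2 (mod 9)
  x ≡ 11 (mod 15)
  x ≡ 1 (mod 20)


Moduli 9, 15, 20 are not pairwise coprime, so CRT works modulo lcm(m_i) when all pairwise compatibility conditions hold.
Pairwise compatibility: gcd(m_i, m_j) must divide a_i - a_j for every pair.
Merge one congruence at a time:
  Start: x ≡ 2 (mod 9).
  Combine with x ≡ 11 (mod 15): gcd(9, 15) = 3; 11 - 2 = 9, which IS divisible by 3, so compatible.
    Write x = 2 + 9·t and substitute into x ≡ 11 (mod 15): 9·t ≡ 11 − 2 = 9 (mod 15).
    Divide the congruence (and modulus) by g = 3: 3·t ≡ 3 (mod 5).
    The inverse of 3 mod 5 is 2 (since 3·2 = 6 = 1·5 + 1), so t ≡ 2·3 = 6 ≡ 1 (mod 5).
    Then x = 2 + 9·1 = 11, valid modulo lcm(9, 15) = 45: x ≡ 11 (mod 45).
  Combine with x ≡ 1 (mod 20): gcd(45, 20) = 5; 1 - 11 = -10, which IS divisible by 5, so compatible.
    Write x = 11 + 45·t and substitute into x ≡ 1 (mod 20): 45·t ≡ 1 − 11 = -10 (mod 20).
    Divide the congruence (and modulus) by g = 5: 9·t ≡ -2 (mod 4).
    Reduce coefficients mod 4: 1·t ≡ 2 (mod 4).
    So t ≡ 2 (mod 4).
    Then x = 11 + 45·2 = 101, valid modulo lcm(45, 20) = 180: x ≡ 101 (mod 180).
Verify: 101 mod 9 = 2, 101 mod 15 = 11, 101 mod 20 = 1.

x ≡ 101 (mod 180).


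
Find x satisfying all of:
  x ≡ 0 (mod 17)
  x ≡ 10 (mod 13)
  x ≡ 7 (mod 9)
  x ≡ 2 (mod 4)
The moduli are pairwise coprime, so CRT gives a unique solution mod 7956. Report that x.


Product of moduli M = 17 · 13 · 9 · 4 = 7956.
Merge one congruence at a time:
  Start: x ≡ 0 (mod 17).
  Combine with x ≡ 10 (mod 13); new modulus lcm = 221.
    Write x = 0 + 17·t and substitute into x ≡ 10 (mod 13): 17·t ≡ 10 − 0 = 10 (mod 13).
    Reduce coefficients mod 13: 4·t ≡ 10 (mod 13).
    The inverse of 4 mod 13 is 10 (since 4·10 = 40 = 3·13 + 1), so t ≡ 10·10 = 100 ≡ 9 (mod 13).
    Then x = 0 + 17·9 = 153, valid modulo lcm(17, 13) = 221: x ≡ 153 (mod 221).
  Combine with x ≡ 7 (mod 9); new modulus lcm = 1989.
    Write x = 153 + 221·t and substitute into x ≡ 7 (mod 9): 221·t ≡ 7 − 153 = -146 (mod 9).
    Reduce coefficients mod 9: 5·t ≡ 7 (mod 9).
    The inverse of 5 mod 9 is 2 (since 5·2 = 10 = 1·9 + 1), so t ≡ 2·7 = 14 ≡ 5 (mod 9).
    Then x = 153 + 221·5 = 1258, valid modulo lcm(221, 9) = 1989: x ≡ 1258 (mod 1989).
  Combine with x ≡ 2 (mod 4); new modulus lcm = 7956.
    Write x = 1258 + 1989·t and substitute into x ≡ 2 (mod 4): 1989·t ≡ 2 − 1258 = -1256 (mod 4).
    Reduce coefficients mod 4: 1·t ≡ 0 (mod 4).
    So t ≡ 0 (mod 4).
    Then x = 1258 + 1989·0 = 1258, valid modulo lcm(1989, 4) = 7956: x ≡ 1258 (mod 7956).
Verify against each original: 1258 mod 17 = 0, 1258 mod 13 = 10, 1258 mod 9 = 7, 1258 mod 4 = 2.

x ≡ 1258 (mod 7956).


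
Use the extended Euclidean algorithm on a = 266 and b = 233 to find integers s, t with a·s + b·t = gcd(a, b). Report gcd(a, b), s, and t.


Euclidean algorithm on (266, 233) — divide until remainder is 0:
  266 = 1 · 233 + 33
  233 = 7 · 33 + 2
  33 = 16 · 2 + 1
  2 = 2 · 1 + 0
gcd(266, 233) = 1.
Track Bezout coefficients alongside the remainders: start with r₀ = 266 = a·1 + b·0 (s = 1, t = 0) and r₁ = 233 = a·0 + b·1 (s = 0, t = 1); each new remainder r_{k+1} = r_{k-1} − q_k·r_k inherits s_{k+1} = s_{k-1} − q_k·s_k, t_{k+1} = t_{k-1} − q_k·t_k, so r_k = a·s_k + b·t_k at every step:
  q = 1: r = 33, s = 1 − 1·0 = 1, t = 0 − 1·1 = -1  (check: 266·1 + 233·(-1) = 33)
  q = 7: r = 2, s = 0 − 7·1 = -7, t = 1 − 7·(-1) = 8  (check: 266·(-7) + 233·8 = 2)
  q = 16: r = 1, s = 1 − 16·(-7) = 113, t = -1 − 16·8 = -129  (check: 266·113 + 233·(-129) = 1)
The row with r = 1 (the gcd) gives the Bezout coefficients s = 113, t = -129.
Result: 266 · (113) + 233 · (-129) = 1.

gcd(266, 233) = 1; s = 113, t = -129 (check: 266·113 + 233·(-129) = 1).


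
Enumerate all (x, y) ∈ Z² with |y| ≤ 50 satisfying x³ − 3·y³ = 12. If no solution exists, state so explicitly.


The equation is x³ - 3y³ = 12. For fixed y, x³ = 3·y³ + 12, so a solution requires the RHS to be a perfect cube.
Strategy: iterate y from -50 to 50, compute RHS = 3·y³ + 12, and check whether it is a (positive or negative) perfect cube.
Check small values of y:
  y = 0: RHS = 12 is not a perfect cube.
  y = 1: RHS = 15 is not a perfect cube.
  y = -1: RHS = 9 is not a perfect cube.
  y = 2: RHS = 36 is not a perfect cube.
  y = -2: RHS = -12 is not a perfect cube.
  y = 3: RHS = 93 is not a perfect cube.
  y = -3: RHS = -69 is not a perfect cube.
Continuing the search up to |y| = 50 finds no solutions either.
No (x, y) in the scanned range satisfies the equation.

No integer solutions with |y| ≤ 50.


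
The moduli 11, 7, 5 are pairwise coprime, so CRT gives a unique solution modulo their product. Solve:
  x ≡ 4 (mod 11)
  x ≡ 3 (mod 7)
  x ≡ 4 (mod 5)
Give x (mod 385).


Moduli 11, 7, 5 are pairwise coprime; by CRT there is a unique solution modulo M = 11 · 7 · 5 = 385.
Solve pairwise, accumulating the modulus:
  Start with x ≡ 4 (mod 11).
  Combine with x ≡ 3 (mod 7): since gcd(11, 7) = 1, we get a unique residue mod 77.
    Write x = 4 + 11·t and substitute into x ≡ 3 (mod 7): 11·t ≡ 3 − 4 = -1 (mod 7).
    Reduce coefficients mod 7: 4·t ≡ 6 (mod 7).
    The inverse of 4 mod 7 is 2 (since 4·2 = 8 = 1·7 + 1), so t ≡ 2·6 = 12 ≡ 5 (mod 7).
    Then x = 4 + 11·5 = 59, valid modulo lcm(11, 7) = 77: x ≡ 59 (mod 77).
  Combine with x ≡ 4 (mod 5): since gcd(77, 5) = 1, we get a unique residue mod 385.
    Write x = 59 + 77·t and substitute into x ≡ 4 (mod 5): 77·t ≡ 4 − 59 = -55 (mod 5).
    Reduce coefficients mod 5: 2·t ≡ 0 (mod 5).
    The inverse of 2 mod 5 is 3 (since 2·3 = 6 = 1·5 + 1), so t ≡ 3·0 = 0 ≡ 0 (mod 5).
    Then x = 59 + 77·0 = 59, valid modulo lcm(77, 5) = 385: x ≡ 59 (mod 385).
Verify: 59 mod 11 = 4 ✓, 59 mod 7 = 3 ✓, 59 mod 5 = 4 ✓.

x ≡ 59 (mod 385).


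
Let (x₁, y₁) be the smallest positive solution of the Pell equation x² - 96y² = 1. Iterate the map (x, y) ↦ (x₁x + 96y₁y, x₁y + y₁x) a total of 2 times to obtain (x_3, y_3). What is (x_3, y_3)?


Step 1: Find the fundamental solution (x₁, y₁) of x² - 96y² = 1.
  Expand √96 as a continued fraction. a₀ = ⌊√96⌋ = 9; iterate m_{k+1} = d_k·a_k − m_k, d_{k+1} = (96 − m_{k+1}²)/d_k, a_{k+1} = ⌊(a₀ + m_{k+1})/d_{k+1}⌋ (starting m₀ = 0, d₀ = 1), with convergents p_k = a_k·p_{k-1} + p_{k-2}, q_k = a_k·q_{k-1} + q_{k-2} (p₋₁ = 1, q₋₁ = 0):
  k = 0: a₀ = 9; p₀/q₀ = 9/1; p₀² − 96·q₀² = 81 − 96 = -15.
  k = 1: m = 9, d = 15, a = ⌊(9 + 9)/15⌋ = 1; p/q = (1·9 + 1)/(1·1 + 0) = 10/1; p² − 96·q² = 100 − 96 = 4.
  k = 2: m = 6, d = 4, a = ⌊(9 + 6)/4⌋ = 3; p/q = (3·10 + 9)/(3·1 + 1) = 39/4; p² − 96·q² = 1521 − 1536 = -15.
  k = 3: m = 6, d = 15, a = ⌊(9 + 6)/15⌋ = 1; p/q = (1·39 + 10)/(1·4 + 1) = 49/5; p² − 96·q² = 2401 − 2400 = 1.
  The first convergent with p² − 96·q² = 1 gives the fundamental solution (x₁, y₁) = (49, 5).
Step 2: Apply the recurrence (x_{n+1}, y_{n+1}) = (x₁x_n + 96y₁y_n, x₁y_n + y₁x_n) repeatedly.
  From (x_1, y_1) = (49, 5): x_2 = 49·49 + 96·5·5 = 4801; y_2 = 49·5 + 5·49 = 490.
  From (x_2, y_2) = (4801, 490): x_3 = 49·4801 + 96·5·490 = 470449; y_3 = 49·490 + 5·4801 = 48015.
Step 3: Verify x_3² - 96·y_3² = 221322261601 - 221322261600 = 1 (should be 1). ✓

(x_1, y_1) = (49, 5); (x_3, y_3) = (470449, 48015).


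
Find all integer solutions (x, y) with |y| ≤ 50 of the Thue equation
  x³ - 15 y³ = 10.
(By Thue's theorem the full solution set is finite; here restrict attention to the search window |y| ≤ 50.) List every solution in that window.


The equation is x³ - 15y³ = 10. For fixed y, x³ = 15·y³ + 10, so a solution requires the RHS to be a perfect cube.
Strategy: iterate y from -50 to 50, compute RHS = 15·y³ + 10, and check whether it is a (positive or negative) perfect cube.
Check small values of y:
  y = 0: RHS = 10 is not a perfect cube.
  y = 1: RHS = 25 is not a perfect cube.
  y = -1: RHS = -5 is not a perfect cube.
  y = 2: RHS = 130 is not a perfect cube.
  y = -2: RHS = -110 is not a perfect cube.
  y = 3: RHS = 415 is not a perfect cube.
  y = -3: RHS = -395 is not a perfect cube.
Continuing the search up to |y| = 50 finds no solutions either.
No (x, y) in the scanned range satisfies the equation.

No integer solutions with |y| ≤ 50.


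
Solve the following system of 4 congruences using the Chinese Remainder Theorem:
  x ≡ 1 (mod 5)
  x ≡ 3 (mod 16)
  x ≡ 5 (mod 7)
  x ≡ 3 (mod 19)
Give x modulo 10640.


Product of moduli M = 5 · 16 · 7 · 19 = 10640.
Merge one congruence at a time:
  Start: x ≡ 1 (mod 5).
  Combine with x ≡ 3 (mod 16); new modulus lcm = 80.
    Write x = 1 + 5·t and substitute into x ≡ 3 (mod 16): 5·t ≡ 3 − 1 = 2 (mod 16).
    The inverse of 5 mod 16 is 13 (since 5·13 = 65 = 4·16 + 1), so t ≡ 13·2 = 26 ≡ 10 (mod 16).
    Then x = 1 + 5·10 = 51, valid modulo lcm(5, 16) = 80: x ≡ 51 (mod 80).
  Combine with x ≡ 5 (mod 7); new modulus lcm = 560.
    Write x = 51 + 80·t and substitute into x ≡ 5 (mod 7): 80·t ≡ 5 − 51 = -46 (mod 7).
    Reduce coefficients mod 7: 3·t ≡ 3 (mod 7).
    The inverse of 3 mod 7 is 5 (since 3·5 = 15 = 2·7 + 1), so t ≡ 5·3 = 15 ≡ 1 (mod 7).
    Then x = 51 + 80·1 = 131, valid modulo lcm(80, 7) = 560: x ≡ 131 (mod 560).
  Combine with x ≡ 3 (mod 19); new modulus lcm = 10640.
    Write x = 131 + 560·t and substitute into x ≡ 3 (mod 19): 560·t ≡ 3 − 131 = -128 (mod 19).
    Reduce coefficients mod 19: 9·t ≡ 5 (mod 19).
    The inverse of 9 mod 19 is 17 (since 9·17 = 153 = 8·19 + 1), so t ≡ 17·5 = 85 ≡ 9 (mod 19).
    Then x = 131 + 560·9 = 5171, valid modulo lcm(560, 19) = 10640: x ≡ 5171 (mod 10640).
Verify against each original: 5171 mod 5 = 1, 5171 mod 16 = 3, 5171 mod 7 = 5, 5171 mod 19 = 3.

x ≡ 5171 (mod 10640).


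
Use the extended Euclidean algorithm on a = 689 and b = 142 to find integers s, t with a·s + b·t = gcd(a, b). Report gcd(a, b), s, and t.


Euclidean algorithm on (689, 142) — divide until remainder is 0:
  689 = 4 · 142 + 121
  142 = 1 · 121 + 21
  121 = 5 · 21 + 16
  21 = 1 · 16 + 5
  16 = 3 · 5 + 1
  5 = 5 · 1 + 0
gcd(689, 142) = 1.
Track Bezout coefficients alongside the remainders: start with r₀ = 689 = a·1 + b·0 (s = 1, t = 0) and r₁ = 142 = a·0 + b·1 (s = 0, t = 1); each new remainder r_{k+1} = r_{k-1} − q_k·r_k inherits s_{k+1} = s_{k-1} − q_k·s_k, t_{k+1} = t_{k-1} − q_k·t_k, so r_k = a·s_k + b·t_k at every step:
  q = 4: r = 121, s = 1 − 4·0 = 1, t = 0 − 4·1 = -4  (check: 689·1 + 142·(-4) = 121)
  q = 1: r = 21, s = 0 − 1·1 = -1, t = 1 − 1·(-4) = 5  (check: 689·(-1) + 142·5 = 21)
  q = 5: r = 16, s = 1 − 5·(-1) = 6, t = -4 − 5·5 = -29  (check: 689·6 + 142·(-29) = 16)
  q = 1: r = 5, s = -1 − 1·6 = -7, t = 5 − 1·(-29) = 34  (check: 689·(-7) + 142·34 = 5)
  q = 3: r = 1, s = 6 − 3·(-7) = 27, t = -29 − 3·34 = -131  (check: 689·27 + 142·(-131) = 1)
The row with r = 1 (the gcd) gives the Bezout coefficients s = 27, t = -131.
Result: 689 · (27) + 142 · (-131) = 1.

gcd(689, 142) = 1; s = 27, t = -131 (check: 689·27 + 142·(-131) = 1).


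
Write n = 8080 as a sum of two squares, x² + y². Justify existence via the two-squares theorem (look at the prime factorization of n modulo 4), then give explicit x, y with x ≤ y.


Step 1: Factor n = 8080 = 2^4 · 5 · 101.
Step 2: Check the mod-4 condition on each prime factor: 2 = 2 (special); 5 ≡ 1 (mod 4), exponent 1; 101 ≡ 1 (mod 4), exponent 1.
All primes ≡ 3 (mod 4) appear to even exponent (or don't appear), so by the two-squares theorem n IS expressible as a sum of two squares.
Step 3: Build a representation. Group n = k² · m with k = 4 and m = 5 · 101 = 505 (a product of primes ≡ 1 (mod 4)); a representation of m scales to one of n via (k·x)² + (k·y)² = k²(x² + y²). Each prime p ≡ 1 (mod 4) is itself a sum of two squares; find a² by testing p − a² for a perfect square:
  5: 5 − 1² = 4 = 2² ⇒ 5 = 1² + 2².
  101: 101 − 1² = 100 = 10² ⇒ 101 = 1² + 10².
  Combine using the Brahmagupta–Fibonacci identity (a² + b²)(c² + d²) = (ac − bd)² + (ad + bc)² = (ac + bd)² + (ad − bc)²:
  5 · 101 = 505: from (1² + 2²)(1² + 10²), take (1·1 − 2·10, 1·10 + 2·1) = (1 − 20, 10 + 2) = (-19, 12); dropping signs (only squares matter) gives (19, 12); check 19² + 12² = 361 + 144 = 505 ✓.
  Scale by k = 4: (4·19, 4·12) = (76, 48).
Step 4: Order so x ≤ y and verify: 48² + 76² = 2304 + 5776 = 8080 = n. ✓

n = 8080 = 48² + 76² (one valid representation with x ≤ y).


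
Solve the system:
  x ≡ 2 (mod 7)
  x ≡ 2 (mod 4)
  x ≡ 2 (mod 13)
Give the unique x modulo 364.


Moduli 7, 4, 13 are pairwise coprime; by CRT there is a unique solution modulo M = 7 · 4 · 13 = 364.
Solve pairwise, accumulating the modulus:
  Start with x ≡ 2 (mod 7).
  Combine with x ≡ 2 (mod 4): since gcd(7, 4) = 1, we get a unique residue mod 28.
    Write x = 2 + 7·t and substitute into x ≡ 2 (mod 4): 7·t ≡ 2 − 2 = 0 (mod 4).
    Reduce coefficients mod 4: 3·t ≡ 0 (mod 4).
    The inverse of 3 mod 4 is 3 (since 3·3 = 9 = 2·4 + 1), so t ≡ 3·0 = 0 ≡ 0 (mod 4).
    Then x = 2 + 7·0 = 2, valid modulo lcm(7, 4) = 28: x ≡ 2 (mod 28).
  Combine with x ≡ 2 (mod 13): since gcd(28, 13) = 1, we get a unique residue mod 364.
    Write x = 2 + 28·t and substitute into x ≡ 2 (mod 13): 28·t ≡ 2 − 2 = 0 (mod 13).
    Reduce coefficients mod 13: 2·t ≡ 0 (mod 13).
    The inverse of 2 mod 13 is 7 (since 2·7 = 14 = 1·13 + 1), so t ≡ 7·0 = 0 ≡ 0 (mod 13).
    Then x = 2 + 28·0 = 2, valid modulo lcm(28, 13) = 364: x ≡ 2 (mod 364).
Verify: 2 mod 7 = 2 ✓, 2 mod 4 = 2 ✓, 2 mod 13 = 2 ✓.

x ≡ 2 (mod 364).


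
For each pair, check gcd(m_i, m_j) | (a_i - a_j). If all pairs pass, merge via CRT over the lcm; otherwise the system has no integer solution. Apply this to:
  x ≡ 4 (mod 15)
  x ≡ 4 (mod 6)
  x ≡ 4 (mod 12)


Moduli 15, 6, 12 are not pairwise coprime, so CRT works modulo lcm(m_i) when all pairwise compatibility conditions hold.
Pairwise compatibility: gcd(m_i, m_j) must divide a_i - a_j for every pair.
Merge one congruence at a time:
  Start: x ≡ 4 (mod 15).
  Combine with x ≡ 4 (mod 6): gcd(15, 6) = 3; 4 - 4 = 0, which IS divisible by 3, so compatible.
    Write x = 4 + 15·t and substitute into x ≡ 4 (mod 6): 15·t ≡ 4 − 4 = 0 (mod 6).
    Divide the congruence (and modulus) by g = 3: 5·t ≡ 0 (mod 2).
    Reduce coefficients mod 2: 1·t ≡ 0 (mod 2).
    So t ≡ 0 (mod 2).
    Then x = 4 + 15·0 = 4, valid modulo lcm(15, 6) = 30: x ≡ 4 (mod 30).
  Combine with x ≡ 4 (mod 12): gcd(30, 12) = 6; 4 - 4 = 0, which IS divisible by 6, so compatible.
    Write x = 4 + 30·t and substitute into x ≡ 4 (mod 12): 30·t ≡ 4 − 4 = 0 (mod 12).
    Divide the congruence (and modulus) by g = 6: 5·t ≡ 0 (mod 2).
    Reduce coefficients mod 2: 1·t ≡ 0 (mod 2).
    So t ≡ 0 (mod 2).
    Then x = 4 + 30·0 = 4, valid modulo lcm(30, 12) = 60: x ≡ 4 (mod 60).
Verify: 4 mod 15 = 4, 4 mod 6 = 4, 4 mod 12 = 4.

x ≡ 4 (mod 60).


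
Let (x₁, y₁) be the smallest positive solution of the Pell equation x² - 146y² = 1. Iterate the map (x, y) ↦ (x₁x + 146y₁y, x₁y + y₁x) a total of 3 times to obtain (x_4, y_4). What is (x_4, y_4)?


Step 1: Find the fundamental solution (x₁, y₁) of x² - 146y² = 1.
  Expand √146 as a continued fraction. a₀ = ⌊√146⌋ = 12; iterate m_{k+1} = d_k·a_k − m_k, d_{k+1} = (146 − m_{k+1}²)/d_k, a_{k+1} = ⌊(a₀ + m_{k+1})/d_{k+1}⌋ (starting m₀ = 0, d₀ = 1), with convergents p_k = a_k·p_{k-1} + p_{k-2}, q_k = a_k·q_{k-1} + q_{k-2} (p₋₁ = 1, q₋₁ = 0):
  k = 0: a₀ = 12; p₀/q₀ = 12/1; p₀² − 146·q₀² = 144 − 146 = -2.
  k = 1: m = 12, d = 2, a = ⌊(12 + 12)/2⌋ = 12; p/q = (12·12 + 1)/(12·1 + 0) = 145/12; p² − 146·q² = 21025 − 21024 = 1.
  The first convergent with p² − 146·q² = 1 gives the fundamental solution (x₁, y₁) = (145, 12).
Step 2: Apply the recurrence (x_{n+1}, y_{n+1}) = (x₁x_n + 146y₁y_n, x₁y_n + y₁x_n) repeatedly.
  From (x_1, y_1) = (145, 12): x_2 = 145·145 + 146·12·12 = 42049; y_2 = 145·12 + 12·145 = 3480.
  From (x_2, y_2) = (42049, 3480): x_3 = 145·42049 + 146·12·3480 = 12194065; y_3 = 145·3480 + 12·42049 = 1009188.
  From (x_3, y_3) = (12194065, 1009188): x_4 = 145·12194065 + 146·12·1009188 = 3536236801; y_4 = 145·1009188 + 12·12194065 = 292661040.
Step 3: Verify x_4² - 146·y_4² = 12504970712746713601 - 12504970712746713600 = 1 (should be 1). ✓

(x_1, y_1) = (145, 12); (x_4, y_4) = (3536236801, 292661040).


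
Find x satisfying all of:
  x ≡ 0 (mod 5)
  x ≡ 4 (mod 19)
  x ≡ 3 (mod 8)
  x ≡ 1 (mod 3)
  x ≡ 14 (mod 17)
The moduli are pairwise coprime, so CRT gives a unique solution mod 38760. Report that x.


Product of moduli M = 5 · 19 · 8 · 3 · 17 = 38760.
Merge one congruence at a time:
  Start: x ≡ 0 (mod 5).
  Combine with x ≡ 4 (mod 19); new modulus lcm = 95.
    Write x = 0 + 5·t and substitute into x ≡ 4 (mod 19): 5·t ≡ 4 − 0 = 4 (mod 19).
    The inverse of 5 mod 19 is 4 (since 5·4 = 20 = 1·19 + 1), so t ≡ 4·4 = 16 ≡ 16 (mod 19).
    Then x = 0 + 5·16 = 80, valid modulo lcm(5, 19) = 95: x ≡ 80 (mod 95).
  Combine with x ≡ 3 (mod 8); new modulus lcm = 760.
    Write x = 80 + 95·t and substitute into x ≡ 3 (mod 8): 95·t ≡ 3 − 80 = -77 (mod 8).
    Reduce coefficients mod 8: 7·t ≡ 3 (mod 8).
    The inverse of 7 mod 8 is 7 (since 7·7 = 49 = 6·8 + 1), so t ≡ 7·3 = 21 ≡ 5 (mod 8).
    Then x = 80 + 95·5 = 555, valid modulo lcm(95, 8) = 760: x ≡ 555 (mod 760).
  Combine with x ≡ 1 (mod 3); new modulus lcm = 2280.
    Write x = 555 + 760·t and substitute into x ≡ 1 (mod 3): 760·t ≡ 1 − 555 = -554 (mod 3).
    Reduce coefficients mod 3: 1·t ≡ 1 (mod 3).
    So t ≡ 1 (mod 3).
    Then x = 555 + 760·1 = 1315, valid modulo lcm(760, 3) = 2280: x ≡ 1315 (mod 2280).
  Combine with x ≡ 14 (mod 17); new modulus lcm = 38760.
    Write x = 1315 + 2280·t and substitute into x ≡ 14 (mod 17): 2280·t ≡ 14 − 1315 = -1301 (mod 17).
    Reduce coefficients mod 17: 2·t ≡ 8 (mod 17).
    The inverse of 2 mod 17 is 9 (since 2·9 = 18 = 1·17 + 1), so t ≡ 9·8 = 72 ≡ 4 (mod 17).
    Then x = 1315 + 2280·4 = 10435, valid modulo lcm(2280, 17) = 38760: x ≡ 10435 (mod 38760).
Verify against each original: 10435 mod 5 = 0, 10435 mod 19 = 4, 10435 mod 8 = 3, 10435 mod 3 = 1, 10435 mod 17 = 14.

x ≡ 10435 (mod 38760).


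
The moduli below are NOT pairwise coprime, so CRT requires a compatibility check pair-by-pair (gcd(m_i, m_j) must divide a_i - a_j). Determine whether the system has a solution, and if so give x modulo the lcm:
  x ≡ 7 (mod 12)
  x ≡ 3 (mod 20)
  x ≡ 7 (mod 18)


Moduli 12, 20, 18 are not pairwise coprime, so CRT works modulo lcm(m_i) when all pairwise compatibility conditions hold.
Pairwise compatibility: gcd(m_i, m_j) must divide a_i - a_j for every pair.
Merge one congruence at a time:
  Start: x ≡ 7 (mod 12).
  Combine with x ≡ 3 (mod 20): gcd(12, 20) = 4; 3 - 7 = -4, which IS divisible by 4, so compatible.
    Write x = 7 + 12·t and substitute into x ≡ 3 (mod 20): 12·t ≡ 3 − 7 = -4 (mod 20).
    Divide the congruence (and modulus) by g = 4: 3·t ≡ -1 (mod 5).
    Reduce coefficients mod 5: 3·t ≡ 4 (mod 5).
    The inverse of 3 mod 5 is 2 (since 3·2 = 6 = 1·5 + 1), so t ≡ 2·4 = 8 ≡ 3 (mod 5).
    Then x = 7 + 12·3 = 43, valid modulo lcm(12, 20) = 60: x ≡ 43 (mod 60).
  Combine with x ≡ 7 (mod 18): gcd(60, 18) = 6; 7 - 43 = -36, which IS divisible by 6, so compatible.
    Write x = 43 + 60·t and substitute into x ≡ 7 (mod 18): 60·t ≡ 7 − 43 = -36 (mod 18).
    Divide the congruence (and modulus) by g = 6: 10·t ≡ -6 (mod 3).
    Reduce coefficients mod 3: 1·t ≡ 0 (mod 3).
    So t ≡ 0 (mod 3).
    Then x = 43 + 60·0 = 43, valid modulo lcm(60, 18) = 180: x ≡ 43 (mod 180).
Verify: 43 mod 12 = 7, 43 mod 20 = 3, 43 mod 18 = 7.

x ≡ 43 (mod 180).


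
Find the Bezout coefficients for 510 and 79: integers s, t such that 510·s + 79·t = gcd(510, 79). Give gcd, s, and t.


Euclidean algorithm on (510, 79) — divide until remainder is 0:
  510 = 6 · 79 + 36
  79 = 2 · 36 + 7
  36 = 5 · 7 + 1
  7 = 7 · 1 + 0
gcd(510, 79) = 1.
Track Bezout coefficients alongside the remainders: start with r₀ = 510 = a·1 + b·0 (s = 1, t = 0) and r₁ = 79 = a·0 + b·1 (s = 0, t = 1); each new remainder r_{k+1} = r_{k-1} − q_k·r_k inherits s_{k+1} = s_{k-1} − q_k·s_k, t_{k+1} = t_{k-1} − q_k·t_k, so r_k = a·s_k + b·t_k at every step:
  q = 6: r = 36, s = 1 − 6·0 = 1, t = 0 − 6·1 = -6  (check: 510·1 + 79·(-6) = 36)
  q = 2: r = 7, s = 0 − 2·1 = -2, t = 1 − 2·(-6) = 13  (check: 510·(-2) + 79·13 = 7)
  q = 5: r = 1, s = 1 − 5·(-2) = 11, t = -6 − 5·13 = -71  (check: 510·11 + 79·(-71) = 1)
The row with r = 1 (the gcd) gives the Bezout coefficients s = 11, t = -71.
Result: 510 · (11) + 79 · (-71) = 1.

gcd(510, 79) = 1; s = 11, t = -71 (check: 510·11 + 79·(-71) = 1).


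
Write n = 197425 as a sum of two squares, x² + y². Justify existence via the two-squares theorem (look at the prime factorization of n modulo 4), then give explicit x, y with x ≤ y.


Step 1: Factor n = 197425 = 5^2 · 53 · 149.
Step 2: Check the mod-4 condition on each prime factor: 5 ≡ 1 (mod 4), exponent 2; 53 ≡ 1 (mod 4), exponent 1; 149 ≡ 1 (mod 4), exponent 1.
All primes ≡ 3 (mod 4) appear to even exponent (or don't appear), so by the two-squares theorem n IS expressible as a sum of two squares.
Step 3: Build a representation. Group n = k² · m with k = 5 and m = 53 · 149 = 7897 (a product of primes ≡ 1 (mod 4)); a representation of m scales to one of n via (k·x)² + (k·y)² = k²(x² + y²). Each prime p ≡ 1 (mod 4) is itself a sum of two squares; find a² by testing p − a² for a perfect square:
  53: 53 − 1² = 52, 53 − 2² = 49 = 7² ⇒ 53 = 2² + 7².
  149: 149 − 1² = 148, 149 − 2² = 145, 149 − 3² = 140, 149 − 4² = 133, 149 − 5² = 124, 149 − 6² = 113, 149 − 7² = 100 = 10² ⇒ 149 = 7² + 10².
  Combine using the Brahmagupta–Fibonacci identity (a² + b²)(c² + d²) = (ac − bd)² + (ad + bc)² = (ac + bd)² + (ad − bc)²:
  53 · 149 = 7897: from (2² + 7²)(7² + 10²), take (2·7 − 7·10, 2·10 + 7·7) = (14 − 70, 20 + 49) = (-56, 69); dropping signs (only squares matter) gives (56, 69); check 56² + 69² = 3136 + 4761 = 7897 ✓.
  Scale by k = 5: (5·56, 5·69) = (280, 345).
Step 4: Order so x ≤ y and verify: 280² + 345² = 78400 + 119025 = 197425 = n. ✓

n = 197425 = 280² + 345² (one valid representation with x ≤ y).


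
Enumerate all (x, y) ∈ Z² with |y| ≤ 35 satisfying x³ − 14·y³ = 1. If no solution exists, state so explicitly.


The equation is x³ - 14y³ = 1. For fixed y, x³ = 14·y³ + 1, so a solution requires the RHS to be a perfect cube.
Strategy: iterate y from -35 to 35, compute RHS = 14·y³ + 1, and check whether it is a (positive or negative) perfect cube.
Check small values of y:
  y = 0: RHS = 1 = (1)³ ⇒ x = 1 works.
  y = 1: RHS = 15 is not a perfect cube.
  y = -1: RHS = -13 is not a perfect cube.
  y = 2: RHS = 113 is not a perfect cube.
  y = -2: RHS = -111 is not a perfect cube.
  y = 3: RHS = 379 is not a perfect cube.
  y = -3: RHS = -377 is not a perfect cube.
Continuing the search up to |y| = 35 finds no further solutions beyond those listed.
Collected solutions: (1, 0).

Solutions (with |y| ≤ 35): (1, 0).


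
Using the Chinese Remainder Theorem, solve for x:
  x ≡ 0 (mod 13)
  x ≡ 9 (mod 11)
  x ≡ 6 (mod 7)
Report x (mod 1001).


Moduli 13, 11, 7 are pairwise coprime; by CRT there is a unique solution modulo M = 13 · 11 · 7 = 1001.
Solve pairwise, accumulating the modulus:
  Start with x ≡ 0 (mod 13).
  Combine with x ≡ 9 (mod 11): since gcd(13, 11) = 1, we get a unique residue mod 143.
    Write x = 0 + 13·t and substitute into x ≡ 9 (mod 11): 13·t ≡ 9 − 0 = 9 (mod 11).
    Reduce coefficients mod 11: 2·t ≡ 9 (mod 11).
    The inverse of 2 mod 11 is 6 (since 2·6 = 12 = 1·11 + 1), so t ≡ 6·9 = 54 ≡ 10 (mod 11).
    Then x = 0 + 13·10 = 130, valid modulo lcm(13, 11) = 143: x ≡ 130 (mod 143).
  Combine with x ≡ 6 (mod 7): since gcd(143, 7) = 1, we get a unique residue mod 1001.
    Write x = 130 + 143·t and substitute into x ≡ 6 (mod 7): 143·t ≡ 6 − 130 = -124 (mod 7).
    Reduce coefficients mod 7: 3·t ≡ 2 (mod 7).
    The inverse of 3 mod 7 is 5 (since 3·5 = 15 = 2·7 + 1), so t ≡ 5·2 = 10 ≡ 3 (mod 7).
    Then x = 130 + 143·3 = 559, valid modulo lcm(143, 7) = 1001: x ≡ 559 (mod 1001).
Verify: 559 mod 13 = 0 ✓, 559 mod 11 = 9 ✓, 559 mod 7 = 6 ✓.

x ≡ 559 (mod 1001).


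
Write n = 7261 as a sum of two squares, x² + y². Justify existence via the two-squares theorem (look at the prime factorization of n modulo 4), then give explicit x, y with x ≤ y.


Step 1: Factor n = 7261 = 53 · 137.
Step 2: Check the mod-4 condition on each prime factor: 53 ≡ 1 (mod 4), exponent 1; 137 ≡ 1 (mod 4), exponent 1.
All primes ≡ 3 (mod 4) appear to even exponent (or don't appear), so by the two-squares theorem n IS expressible as a sum of two squares.
Step 3: Build a representation. Here n = 53 · 137 is a product of primes ≡ 1 (mod 4). Each prime p ≡ 1 (mod 4) is itself a sum of two squares; find a² by testing p − a² for a perfect square:
  53: 53 − 1² = 52, 53 − 2² = 49 = 7² ⇒ 53 = 2² + 7².
  137: 137 − 1² = 136, 137 − 2² = 133, 137 − 3² = 128, 137 − 4² = 121 = 11² ⇒ 137 = 4² + 11².
  Combine using the Brahmagupta–Fibonacci identity (a² + b²)(c² + d²) = (ac − bd)² + (ad + bc)² = (ac + bd)² + (ad − bc)²:
  53 · 137 = 7261: from (2² + 7²)(4² + 11²), take (2·4 − 7·11, 2·11 + 7·4) = (8 − 77, 22 + 28) = (-69, 50); dropping signs (only squares matter) gives (69, 50); check 69² + 50² = 4761 + 2500 = 7261 ✓.
Step 4: Order so x ≤ y and verify: 50² + 69² = 2500 + 4761 = 7261 = n. ✓

n = 7261 = 50² + 69² (one valid representation with x ≤ y).


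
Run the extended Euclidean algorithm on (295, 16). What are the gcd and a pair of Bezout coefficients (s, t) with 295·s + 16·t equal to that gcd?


Euclidean algorithm on (295, 16) — divide until remainder is 0:
  295 = 18 · 16 + 7
  16 = 2 · 7 + 2
  7 = 3 · 2 + 1
  2 = 2 · 1 + 0
gcd(295, 16) = 1.
Track Bezout coefficients alongside the remainders: start with r₀ = 295 = a·1 + b·0 (s = 1, t = 0) and r₁ = 16 = a·0 + b·1 (s = 0, t = 1); each new remainder r_{k+1} = r_{k-1} − q_k·r_k inherits s_{k+1} = s_{k-1} − q_k·s_k, t_{k+1} = t_{k-1} − q_k·t_k, so r_k = a·s_k + b·t_k at every step:
  q = 18: r = 7, s = 1 − 18·0 = 1, t = 0 − 18·1 = -18  (check: 295·1 + 16·(-18) = 7)
  q = 2: r = 2, s = 0 − 2·1 = -2, t = 1 − 2·(-18) = 37  (check: 295·(-2) + 16·37 = 2)
  q = 3: r = 1, s = 1 − 3·(-2) = 7, t = -18 − 3·37 = -129  (check: 295·7 + 16·(-129) = 1)
The row with r = 1 (the gcd) gives the Bezout coefficients s = 7, t = -129.
Result: 295 · (7) + 16 · (-129) = 1.

gcd(295, 16) = 1; s = 7, t = -129 (check: 295·7 + 16·(-129) = 1).


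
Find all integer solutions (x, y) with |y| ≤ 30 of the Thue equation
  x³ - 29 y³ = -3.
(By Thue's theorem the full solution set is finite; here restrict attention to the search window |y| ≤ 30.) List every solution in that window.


The equation is x³ - 29y³ = -3. For fixed y, x³ = 29·y³ − 3, so a solution requires the RHS to be a perfect cube.
Strategy: iterate y from -30 to 30, compute RHS = 29·y³ − 3, and check whether it is a (positive or negative) perfect cube.
Check small values of y:
  y = 0: RHS = -3 is not a perfect cube.
  y = 1: RHS = 26 is not a perfect cube.
  y = -1: RHS = -32 is not a perfect cube.
  y = 2: RHS = 229 is not a perfect cube.
  y = -2: RHS = -235 is not a perfect cube.
  y = 3: RHS = 780 is not a perfect cube.
  y = -3: RHS = -786 is not a perfect cube.
Continuing the search up to |y| = 30 finds no solutions either.
No (x, y) in the scanned range satisfies the equation.

No integer solutions with |y| ≤ 30.


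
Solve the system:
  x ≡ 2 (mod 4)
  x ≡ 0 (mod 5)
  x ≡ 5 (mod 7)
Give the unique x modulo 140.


Moduli 4, 5, 7 are pairwise coprime; by CRT there is a unique solution modulo M = 4 · 5 · 7 = 140.
Solve pairwise, accumulating the modulus:
  Start with x ≡ 2 (mod 4).
  Combine with x ≡ 0 (mod 5): since gcd(4, 5) = 1, we get a unique residue mod 20.
    Write x = 2 + 4·t and substitute into x ≡ 0 (mod 5): 4·t ≡ 0 − 2 = -2 (mod 5).
    Reduce coefficients mod 5: 4·t ≡ 3 (mod 5).
    The inverse of 4 mod 5 is 4 (since 4·4 = 16 = 3·5 + 1), so t ≡ 4·3 = 12 ≡ 2 (mod 5).
    Then x = 2 + 4·2 = 10, valid modulo lcm(4, 5) = 20: x ≡ 10 (mod 20).
  Combine with x ≡ 5 (mod 7): since gcd(20, 7) = 1, we get a unique residue mod 140.
    Write x = 10 + 20·t and substitute into x ≡ 5 (mod 7): 20·t ≡ 5 − 10 = -5 (mod 7).
    Reduce coefficients mod 7: 6·t ≡ 2 (mod 7).
    The inverse of 6 mod 7 is 6 (since 6·6 = 36 = 5·7 + 1), so t ≡ 6·2 = 12 ≡ 5 (mod 7).
    Then x = 10 + 20·5 = 110, valid modulo lcm(20, 7) = 140: x ≡ 110 (mod 140).
Verify: 110 mod 4 = 2 ✓, 110 mod 5 = 0 ✓, 110 mod 7 = 5 ✓.

x ≡ 110 (mod 140).


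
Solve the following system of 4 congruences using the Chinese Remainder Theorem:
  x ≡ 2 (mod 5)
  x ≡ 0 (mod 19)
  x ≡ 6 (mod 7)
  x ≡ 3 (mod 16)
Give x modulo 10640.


Product of moduli M = 5 · 19 · 7 · 16 = 10640.
Merge one congruence at a time:
  Start: x ≡ 2 (mod 5).
  Combine with x ≡ 0 (mod 19); new modulus lcm = 95.
    Write x = 2 + 5·t and substitute into x ≡ 0 (mod 19): 5·t ≡ 0 − 2 = -2 (mod 19).
    Reduce coefficients mod 19: 5·t ≡ 17 (mod 19).
    The inverse of 5 mod 19 is 4 (since 5·4 = 20 = 1·19 + 1), so t ≡ 4·17 = 68 ≡ 11 (mod 19).
    Then x = 2 + 5·11 = 57, valid modulo lcm(5, 19) = 95: x ≡ 57 (mod 95).
  Combine with x ≡ 6 (mod 7); new modulus lcm = 665.
    Write x = 57 + 95·t and substitute into x ≡ 6 (mod 7): 95·t ≡ 6 − 57 = -51 (mod 7).
    Reduce coefficients mod 7: 4·t ≡ 5 (mod 7).
    The inverse of 4 mod 7 is 2 (since 4·2 = 8 = 1·7 + 1), so t ≡ 2·5 = 10 ≡ 3 (mod 7).
    Then x = 57 + 95·3 = 342, valid modulo lcm(95, 7) = 665: x ≡ 342 (mod 665).
  Combine with x ≡ 3 (mod 16); new modulus lcm = 10640.
    Write x = 342 + 665·t and substitute into x ≡ 3 (mod 16): 665·t ≡ 3 − 342 = -339 (mod 16).
    Reduce coefficients mod 16: 9·t ≡ 13 (mod 16).
    The inverse of 9 mod 16 is 9 (since 9·9 = 81 = 5·16 + 1), so t ≡ 9·13 = 117 ≡ 5 (mod 16).
    Then x = 342 + 665·5 = 3667, valid modulo lcm(665, 16) = 10640: x ≡ 3667 (mod 10640).
Verify against each original: 3667 mod 5 = 2, 3667 mod 19 = 0, 3667 mod 7 = 6, 3667 mod 16 = 3.

x ≡ 3667 (mod 10640).


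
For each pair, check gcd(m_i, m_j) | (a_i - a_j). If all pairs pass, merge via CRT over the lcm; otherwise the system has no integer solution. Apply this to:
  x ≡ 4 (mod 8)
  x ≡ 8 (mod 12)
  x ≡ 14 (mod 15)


Moduli 8, 12, 15 are not pairwise coprime, so CRT works modulo lcm(m_i) when all pairwise compatibility conditions hold.
Pairwise compatibility: gcd(m_i, m_j) must divide a_i - a_j for every pair.
Merge one congruence at a time:
  Start: x ≡ 4 (mod 8).
  Combine with x ≡ 8 (mod 12): gcd(8, 12) = 4; 8 - 4 = 4, which IS divisible by 4, so compatible.
    Write x = 4 + 8·t and substitute into x ≡ 8 (mod 12): 8·t ≡ 8 − 4 = 4 (mod 12).
    Divide the congruence (and modulus) by g = 4: 2·t ≡ 1 (mod 3).
    The inverse of 2 mod 3 is 2 (since 2·2 = 4 = 1·3 + 1), so t ≡ 2·1 = 2 ≡ 2 (mod 3).
    Then x = 4 + 8·2 = 20, valid modulo lcm(8, 12) = 24: x ≡ 20 (mod 24).
  Combine with x ≡ 14 (mod 15): gcd(24, 15) = 3; 14 - 20 = -6, which IS divisible by 3, so compatible.
    Write x = 20 + 24·t and substitute into x ≡ 14 (mod 15): 24·t ≡ 14 − 20 = -6 (mod 15).
    Divide the congruence (and modulus) by g = 3: 8·t ≡ -2 (mod 5).
    Reduce coefficients mod 5: 3·t ≡ 3 (mod 5).
    The inverse of 3 mod 5 is 2 (since 3·2 = 6 = 1·5 + 1), so t ≡ 2·3 = 6 ≡ 1 (mod 5).
    Then x = 20 + 24·1 = 44, valid modulo lcm(24, 15) = 120: x ≡ 44 (mod 120).
Verify: 44 mod 8 = 4, 44 mod 12 = 8, 44 mod 15 = 14.

x ≡ 44 (mod 120).


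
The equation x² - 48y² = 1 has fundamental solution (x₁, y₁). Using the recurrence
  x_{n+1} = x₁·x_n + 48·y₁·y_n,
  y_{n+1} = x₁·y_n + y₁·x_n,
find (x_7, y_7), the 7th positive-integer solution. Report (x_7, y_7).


Step 1: Find the fundamental solution (x₁, y₁) of x² - 48y² = 1.
  Expand √48 as a continued fraction. a₀ = ⌊√48⌋ = 6; iterate m_{k+1} = d_k·a_k − m_k, d_{k+1} = (48 − m_{k+1}²)/d_k, a_{k+1} = ⌊(a₀ + m_{k+1})/d_{k+1}⌋ (starting m₀ = 0, d₀ = 1), with convergents p_k = a_k·p_{k-1} + p_{k-2}, q_k = a_k·q_{k-1} + q_{k-2} (p₋₁ = 1, q₋₁ = 0):
  k = 0: a₀ = 6; p₀/q₀ = 6/1; p₀² − 48·q₀² = 36 − 48 = -12.
  k = 1: m = 6, d = 12, a = ⌊(6 + 6)/12⌋ = 1; p/q = (1·6 + 1)/(1·1 + 0) = 7/1; p² − 48·q² = 49 − 48 = 1.
  The first convergent with p² − 48·q² = 1 gives the fundamental solution (x₁, y₁) = (7, 1).
Step 2: Apply the recurrence (x_{n+1}, y_{n+1}) = (x₁x_n + 48y₁y_n, x₁y_n + y₁x_n) repeatedly.
  From (x_1, y_1) = (7, 1): x_2 = 7·7 + 48·1·1 = 97; y_2 = 7·1 + 1·7 = 14.
  From (x_2, y_2) = (97, 14): x_3 = 7·97 + 48·1·14 = 1351; y_3 = 7·14 + 1·97 = 195.
  From (x_3, y_3) = (1351, 195): x_4 = 7·1351 + 48·1·195 = 18817; y_4 = 7·195 + 1·1351 = 2716.
  From (x_4, y_4) = (18817, 2716): x_5 = 7·18817 + 48·1·2716 = 262087; y_5 = 7·2716 + 1·18817 = 37829.
  From (x_5, y_5) = (262087, 37829): x_6 = 7·262087 + 48·1·37829 = 3650401; y_6 = 7·37829 + 1·262087 = 526890.
  From (x_6, y_6) = (3650401, 526890): x_7 = 7·3650401 + 48·1·526890 = 50843527; y_7 = 7·526890 + 1·3650401 = 7338631.
Step 3: Verify x_7² - 48·y_7² = 2585064237799729 - 2585064237799728 = 1 (should be 1). ✓

(x_1, y_1) = (7, 1); (x_7, y_7) = (50843527, 7338631).
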